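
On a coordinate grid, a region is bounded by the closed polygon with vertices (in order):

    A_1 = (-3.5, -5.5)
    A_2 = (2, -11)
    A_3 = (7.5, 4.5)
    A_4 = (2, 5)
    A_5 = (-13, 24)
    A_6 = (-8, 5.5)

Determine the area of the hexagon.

Σ = (49.5) + (91.5) + (28.5) + (113) + (120.5) + (63.25) = 466.25
Area = |Σ|/2 = 233.125.

233.125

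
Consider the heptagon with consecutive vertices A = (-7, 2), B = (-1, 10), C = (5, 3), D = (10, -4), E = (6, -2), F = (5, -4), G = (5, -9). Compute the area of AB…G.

129.5

Apply the shoelace (surveyor's) formula: 2A = Σ (x_i·y_{i+1} − x_{i+1}·y_i), indices taken mod 7.
Cross-terms: -68, -53, -50, 4, -14, -25, -53  ⇒  Σ = -259
Area = |Σ|/2 = 129.5.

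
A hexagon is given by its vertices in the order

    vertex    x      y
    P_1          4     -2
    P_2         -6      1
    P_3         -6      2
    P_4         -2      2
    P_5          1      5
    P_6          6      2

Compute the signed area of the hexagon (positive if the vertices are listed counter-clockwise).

-41

Apply the shoelace (surveyor's) formula: 2A = Σ (x_i·y_{i+1} − x_{i+1}·y_i), indices taken mod 6.
P_1→P_2: (4)(1) − (-6)(-2) = -8
P_2→P_3: (-6)(2) − (-6)(1) = -6
P_3→P_4: (-6)(2) − (-2)(2) = -8
P_4→P_5: (-2)(5) − (1)(2) = -12
P_5→P_6: (1)(2) − (6)(5) = -28
P_6→P_1: (6)(-2) − (4)(2) = -20
Σ = -82
Signed area = Σ/2 = -41 (negative ⇒ clockwise traversal).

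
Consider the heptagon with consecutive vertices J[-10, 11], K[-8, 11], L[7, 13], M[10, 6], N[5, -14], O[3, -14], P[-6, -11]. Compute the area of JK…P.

391

Apply the shoelace (surveyor's) formula: 2A = Σ (x_i·y_{i+1} − x_{i+1}·y_i), indices taken mod 7.
Σ = (-22) + (-181) + (-88) + (-170) + (-28) + (-117) + (-176) = -782
Area = |Σ|/2 = 391.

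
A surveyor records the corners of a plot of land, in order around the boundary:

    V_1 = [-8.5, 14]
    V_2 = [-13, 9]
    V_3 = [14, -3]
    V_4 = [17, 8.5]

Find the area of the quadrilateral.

249.375

Apply the shoelace (surveyor's) formula: 2A = Σ (x_i·y_{i+1} − x_{i+1}·y_i), indices taken mod 4.
V_1→V_2: (-8.5)(9) − (-13)(14) = 105.5
V_2→V_3: (-13)(-3) − (14)(9) = -87
V_3→V_4: (14)(8.5) − (17)(-3) = 170
V_4→V_1: (17)(14) − (-8.5)(8.5) = 310.25
Σ = 498.75
Area = |Σ|/2 = 249.375.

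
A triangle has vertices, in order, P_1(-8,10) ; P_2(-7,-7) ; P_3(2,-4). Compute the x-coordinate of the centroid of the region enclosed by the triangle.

Apply the surveyor's formula. First the cross-terms c_i = x_i·y_{i+1} − x_{i+1}·y_i:
  126, 42, -12  ⇒  2A = 156, A = 78.
Then Σ (x_i + x_{i+1})·c_i = -2028, so x̄ = -2028 / (6·78) = -13/3.

-13/3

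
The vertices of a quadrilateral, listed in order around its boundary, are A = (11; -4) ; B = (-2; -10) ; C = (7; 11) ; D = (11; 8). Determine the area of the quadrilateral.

133.5

A→B: (11)(-10) − (-2)(-4) = -118
B→C: (-2)(11) − (7)(-10) = 48
C→D: (7)(8) − (11)(11) = -65
D→A: (11)(-4) − (11)(8) = -132
Σ = -267
Area = |Σ|/2 = 133.5.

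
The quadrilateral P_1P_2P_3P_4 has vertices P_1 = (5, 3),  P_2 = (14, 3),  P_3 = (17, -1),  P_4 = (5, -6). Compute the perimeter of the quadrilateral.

36

|P_1P_2| = √((9)² + (0)²) = √81 = 9
|P_2P_3| = √((3)² + (-4)²) = √25 = 5
|P_3P_4| = √((-12)² + (-5)²) = √169 = 13
|P_4P_1| = √((0)² + (9)²) = √81 = 9
Perimeter = 9 + 5 + 13 + 9 = 36.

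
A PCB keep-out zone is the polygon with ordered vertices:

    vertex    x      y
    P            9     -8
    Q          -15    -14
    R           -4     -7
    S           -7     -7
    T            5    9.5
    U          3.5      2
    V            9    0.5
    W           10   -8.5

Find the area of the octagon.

187

Apply Gauss's area formula: 2A = Σ (x_i·y_{i+1} − x_{i+1}·y_i), indices taken mod 8.
Σ = (-246) + (49) + (-21) + (-31.5) + (-23.25) + (-16.25) + (-81.5) + (-3.5) = -374
Area = |Σ|/2 = 187.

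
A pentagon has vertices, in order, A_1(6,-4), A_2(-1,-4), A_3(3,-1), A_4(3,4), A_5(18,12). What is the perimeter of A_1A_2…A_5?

|A_1A_2| = √((-7)² + (0)²) = √49 = 7
|A_2A_3| = √((4)² + (3)²) = √25 = 5
|A_3A_4| = √((0)² + (5)²) = √25 = 5
|A_4A_5| = √((15)² + (8)²) = √289 = 17
|A_5A_1| = √((-12)² + (-16)²) = √400 = 20
Perimeter = 7 + 5 + 5 + 17 + 20 = 54.

54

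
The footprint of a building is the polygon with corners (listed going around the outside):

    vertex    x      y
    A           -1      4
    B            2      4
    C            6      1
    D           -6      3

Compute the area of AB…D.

15.5

Cross-terms: -12, -22, 24, -21  ⇒  Σ = -31
Area = |Σ|/2 = 15.5.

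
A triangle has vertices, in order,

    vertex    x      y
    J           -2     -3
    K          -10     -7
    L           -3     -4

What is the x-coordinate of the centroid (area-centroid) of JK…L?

Apply the shoelace (surveyor's) formula. First the cross-terms c_i = x_i·y_{i+1} − x_{i+1}·y_i:
  -16, 19, 1  ⇒  2A = 4, A = 2.
Then Σ (x_i + x_{i+1})·c_i = -60, so x̄ = -60 / (6·2) = -5.

-5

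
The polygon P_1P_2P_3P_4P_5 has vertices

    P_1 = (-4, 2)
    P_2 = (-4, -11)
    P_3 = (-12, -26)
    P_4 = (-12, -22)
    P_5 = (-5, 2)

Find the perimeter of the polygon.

60

|P_1P_2| = √((0)² + (-13)²) = √169 = 13
|P_2P_3| = √((-8)² + (-15)²) = √289 = 17
|P_3P_4| = √((0)² + (4)²) = √16 = 4
|P_4P_5| = √((7)² + (24)²) = √625 = 25
|P_5P_1| = √((1)² + (0)²) = √1 = 1
Perimeter = 13 + 17 + 4 + 25 + 1 = 60.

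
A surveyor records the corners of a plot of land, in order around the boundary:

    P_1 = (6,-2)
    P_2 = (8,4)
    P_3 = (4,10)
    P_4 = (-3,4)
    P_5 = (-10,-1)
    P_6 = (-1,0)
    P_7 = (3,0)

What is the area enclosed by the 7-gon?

93

P_1→P_2: (6)(4) − (8)(-2) = 40
P_2→P_3: (8)(10) − (4)(4) = 64
P_3→P_4: (4)(4) − (-3)(10) = 46
P_4→P_5: (-3)(-1) − (-10)(4) = 43
P_5→P_6: (-10)(0) − (-1)(-1) = -1
P_6→P_7: (-1)(0) − (3)(0) = 0
P_7→P_1: (3)(-2) − (6)(0) = -6
Σ = 186
Area = |Σ|/2 = 93.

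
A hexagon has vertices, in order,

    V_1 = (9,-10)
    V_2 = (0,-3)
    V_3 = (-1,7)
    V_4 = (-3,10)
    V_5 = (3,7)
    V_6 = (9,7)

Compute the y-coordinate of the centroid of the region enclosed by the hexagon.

94/159

Apply the shoelace (surveyor's) formula. First the cross-terms c_i = x_i·y_{i+1} − x_{i+1}·y_i:
  -27, -3, 11, -51, -42, -153  ⇒  2A = -265, A = -132.5.
Then Σ (y_i + y_{i+1})·c_i = -470, so ȳ = -470 / (6·(-132.5)) = 94/159.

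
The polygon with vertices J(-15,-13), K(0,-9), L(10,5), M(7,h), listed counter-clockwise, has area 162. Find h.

9

Write out the shoelace sum; only the two edges meeting at M involve h:
2·Area = [(10·h − 7·5) + (7·(-13) − (-15)·h)] + 225
       = 25·h + 99 = 324
⇒ h = 9.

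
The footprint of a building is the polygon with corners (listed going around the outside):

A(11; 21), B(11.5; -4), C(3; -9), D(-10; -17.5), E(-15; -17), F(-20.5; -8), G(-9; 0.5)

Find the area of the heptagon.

558.625

Apply Gauss's area formula: 2A = Σ (x_i·y_{i+1} − x_{i+1}·y_i), indices taken mod 7.
Cross-terms: -285.5, -91.5, -142.5, -92.5, -228.5, -82.25, -194.5  ⇒  Σ = -1117.25
Area = |Σ|/2 = 558.625.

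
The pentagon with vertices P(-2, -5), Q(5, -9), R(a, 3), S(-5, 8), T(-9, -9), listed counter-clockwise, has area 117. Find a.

Write out the shoelace sum; only the two edges meeting at R involve a:
2·Area = [(5·3 − a·(-9)) + (a·8 − (-5)·3)] + 187
       = 17·a + 217 = 234
⇒ a = 1.

1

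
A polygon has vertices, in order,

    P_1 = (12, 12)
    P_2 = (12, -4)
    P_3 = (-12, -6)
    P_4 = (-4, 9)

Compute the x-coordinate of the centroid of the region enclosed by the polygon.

Apply the shoelace (surveyor's) formula. First the cross-terms c_i = x_i·y_{i+1} − x_{i+1}·y_i:
  -192, -120, -132, -156  ⇒  2A = -600, A = -300.
Then Σ (x_i + x_{i+1})·c_i = -3744, so x̄ = -3744 / (6·(-300)) = 2.08.

2.08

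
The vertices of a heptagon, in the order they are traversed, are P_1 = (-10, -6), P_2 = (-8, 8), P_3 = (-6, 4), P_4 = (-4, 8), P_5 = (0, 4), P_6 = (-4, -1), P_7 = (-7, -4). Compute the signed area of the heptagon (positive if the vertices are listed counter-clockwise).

-66.5

Cross-terms: -128, 16, -32, -16, 16, 9, 2  ⇒  Σ = -133
Signed area = Σ/2 = -66.5 (negative ⇒ clockwise traversal).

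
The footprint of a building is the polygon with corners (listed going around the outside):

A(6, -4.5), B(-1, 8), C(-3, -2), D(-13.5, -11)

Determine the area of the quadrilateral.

Apply the shoelace (surveyor's) formula: 2A = Σ (x_i·y_{i+1} − x_{i+1}·y_i), indices taken mod 4.
Σ = (43.5) + (26) + (6) + (126.75) = 202.25
Area = |Σ|/2 = 101.125.

101.125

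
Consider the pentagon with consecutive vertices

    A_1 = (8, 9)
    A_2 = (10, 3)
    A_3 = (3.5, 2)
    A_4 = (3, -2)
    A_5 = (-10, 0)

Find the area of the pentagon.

89.75

Apply Gauss's area formula: 2A = Σ (x_i·y_{i+1} − x_{i+1}·y_i), indices taken mod 5.
Σ = (-66) + (9.5) + (-13) + (-20) + (-90) = -179.5
Area = |Σ|/2 = 89.75.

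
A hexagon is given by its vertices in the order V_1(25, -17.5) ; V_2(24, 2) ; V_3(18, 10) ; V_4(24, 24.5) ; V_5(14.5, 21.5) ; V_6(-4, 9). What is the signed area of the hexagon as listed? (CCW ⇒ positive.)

Apply Gauss's area formula: 2A = Σ (x_i·y_{i+1} − x_{i+1}·y_i), indices taken mod 6.
Σ = (470) + (204) + (201) + (160.75) + (216.5) + (-155) = 1097.25
Signed area = Σ/2 = 548.625 (positive ⇒ counter-clockwise traversal).

548.625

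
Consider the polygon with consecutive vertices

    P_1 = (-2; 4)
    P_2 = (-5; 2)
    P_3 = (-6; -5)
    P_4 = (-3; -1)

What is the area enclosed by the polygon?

15

Apply the surveyor's formula: 2A = Σ (x_i·y_{i+1} − x_{i+1}·y_i), indices taken mod 4.
Cross-terms: 16, 37, -9, -14  ⇒  Σ = 30
Area = |Σ|/2 = 15.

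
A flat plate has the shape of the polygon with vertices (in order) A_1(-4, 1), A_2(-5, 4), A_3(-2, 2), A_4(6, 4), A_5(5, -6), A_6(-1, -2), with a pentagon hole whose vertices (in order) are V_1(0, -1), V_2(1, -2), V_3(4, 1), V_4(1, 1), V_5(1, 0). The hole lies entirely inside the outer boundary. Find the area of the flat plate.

Outer boundary:
Σ = (-11) + (-2) + (-20) + (-56) + (-16) + (-9) = -114
Area = |Σ|/2 = 57.
Hole:
Apply the surveyor's formula: 2A = Σ (x_i·y_{i+1} − x_{i+1}·y_i), indices taken mod 5.
Σ = (1) + (9) + (3) + (-1) + (-1) = 11
Area = |Σ|/2 = 5.5.
Net area = 57 − 5.5 = 51.5.

51.5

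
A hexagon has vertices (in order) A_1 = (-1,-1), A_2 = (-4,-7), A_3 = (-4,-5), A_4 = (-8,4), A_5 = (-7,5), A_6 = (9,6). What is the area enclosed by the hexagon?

Apply the shoelace formula: 2A = Σ (x_i·y_{i+1} − x_{i+1}·y_i), indices taken mod 6.
Cross-terms: 3, -8, -56, -12, -87, -3  ⇒  Σ = -163
Area = |Σ|/2 = 81.5.

81.5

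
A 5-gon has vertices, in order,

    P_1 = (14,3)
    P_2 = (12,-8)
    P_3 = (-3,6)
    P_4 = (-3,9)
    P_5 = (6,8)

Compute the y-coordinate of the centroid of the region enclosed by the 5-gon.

617/281

Apply the surveyor's formula. First the cross-terms c_i = x_i·y_{i+1} − x_{i+1}·y_i:
  -148, 48, -9, -78, -94  ⇒  2A = -281, A = -140.5.
Then Σ (y_i + y_{i+1})·c_i = -1851, so ȳ = -1851 / (6·(-140.5)) = 617/281.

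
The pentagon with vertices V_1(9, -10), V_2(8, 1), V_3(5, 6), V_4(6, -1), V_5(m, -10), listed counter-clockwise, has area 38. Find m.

5

The doubled signed area Σ (x_i y_{i+1} − x_{i+1} y_i) is linear in m.
With m=0 it equals 121; the coefficient of m is -9 (from the two edges through V_5).
So -9·m + 121 = 2·38 = 76 ⇒ m = 5.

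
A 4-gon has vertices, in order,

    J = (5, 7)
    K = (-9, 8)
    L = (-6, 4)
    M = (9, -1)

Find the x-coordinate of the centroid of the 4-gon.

Apply the shoelace (surveyor's) formula. First the cross-terms c_i = x_i·y_{i+1} − x_{i+1}·y_i:
  103, 12, -30, 68  ⇒  2A = 153, A = 76.5.
Then Σ (x_i + x_{i+1})·c_i = 270, so x̄ = 270 / (6·76.5) = 10/17.

10/17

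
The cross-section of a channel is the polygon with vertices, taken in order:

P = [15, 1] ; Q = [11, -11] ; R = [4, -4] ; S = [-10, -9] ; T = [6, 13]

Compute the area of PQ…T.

258.5

Apply the surveyor's formula: 2A = Σ (x_i·y_{i+1} − x_{i+1}·y_i), indices taken mod 5.
P→Q: (15)(-11) − (11)(1) = -176
Q→R: (11)(-4) − (4)(-11) = 0
R→S: (4)(-9) − (-10)(-4) = -76
S→T: (-10)(13) − (6)(-9) = -76
T→P: (6)(1) − (15)(13) = -189
Σ = -517
Area = |Σ|/2 = 258.5.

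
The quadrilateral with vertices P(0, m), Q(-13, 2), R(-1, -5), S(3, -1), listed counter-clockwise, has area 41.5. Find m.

0

The doubled signed area Σ (x_i y_{i+1} − x_{i+1} y_i) is linear in m.
With m=0 it equals 83; the coefficient of m is 16 (from the two edges through P).
So 16·m + 83 = 2·41.5 = 83 ⇒ m = 0.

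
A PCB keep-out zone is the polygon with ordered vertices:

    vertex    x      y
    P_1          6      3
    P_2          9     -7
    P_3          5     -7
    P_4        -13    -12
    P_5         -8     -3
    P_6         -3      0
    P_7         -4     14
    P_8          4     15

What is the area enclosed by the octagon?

275

Apply the shoelace formula: 2A = Σ (x_i·y_{i+1} − x_{i+1}·y_i), indices taken mod 8.
Σ = (-69) + (-28) + (-151) + (-57) + (-9) + (-42) + (-116) + (-78) = -550
Area = |Σ|/2 = 275.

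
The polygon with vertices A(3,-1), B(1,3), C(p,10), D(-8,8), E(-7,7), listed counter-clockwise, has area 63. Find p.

8

Write out the shoelace sum; only the two edges meeting at C involve p:
2·Area = [(1·10 − p·3) + (p·8 − (-8)·10)] + -4
       = 5·p + 86 = 126
⇒ p = 8.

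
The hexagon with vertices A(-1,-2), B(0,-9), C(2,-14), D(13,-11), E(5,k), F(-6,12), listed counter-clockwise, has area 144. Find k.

Write out the shoelace sum; only the two edges meeting at E involve k:
2·Area = [(13·k − 5·(-11)) + (5·12 − (-6)·k)] + 211
       = 19·k + 326 = 288
⇒ k = -2.

-2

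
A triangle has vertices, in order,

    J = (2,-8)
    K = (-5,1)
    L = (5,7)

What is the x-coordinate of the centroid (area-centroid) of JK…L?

Apply the shoelace (surveyor's) formula. First the cross-terms c_i = x_i·y_{i+1} − x_{i+1}·y_i:
  -38, -40, -54  ⇒  2A = -132, A = -66.
Then Σ (x_i + x_{i+1})·c_i = -264, so x̄ = -264 / (6·(-66)) = 2/3.

2/3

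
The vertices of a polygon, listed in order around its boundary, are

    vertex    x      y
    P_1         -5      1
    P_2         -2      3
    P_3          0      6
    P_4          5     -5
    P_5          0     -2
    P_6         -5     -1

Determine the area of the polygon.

42.5

Apply the surveyor's formula: 2A = Σ (x_i·y_{i+1} − x_{i+1}·y_i), indices taken mod 6.
Σ = (-13) + (-12) + (-30) + (-10) + (-10) + (-10) = -85
Area = |Σ|/2 = 42.5.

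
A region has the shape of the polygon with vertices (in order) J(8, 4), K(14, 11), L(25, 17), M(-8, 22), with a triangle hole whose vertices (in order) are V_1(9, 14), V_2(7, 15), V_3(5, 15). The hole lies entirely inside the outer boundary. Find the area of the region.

235.5

Outer boundary:
Σ = (32) + (-37) + (686) + (-208) = 473
Area = |Σ|/2 = 236.5.
Hole:
V_1→V_2: (9)(15) − (7)(14) = 37
V_2→V_3: (7)(15) − (5)(15) = 30
V_3→V_1: (5)(14) − (9)(15) = -65
Σ = 2
Area = |Σ|/2 = 1.
Net area = 236.5 − 1 = 235.5.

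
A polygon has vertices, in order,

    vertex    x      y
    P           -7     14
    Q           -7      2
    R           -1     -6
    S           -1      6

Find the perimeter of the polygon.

44

|PQ| = √((0)² + (-12)²) = √144 = 12
|QR| = √((6)² + (-8)²) = √100 = 10
|RS| = √((0)² + (12)²) = √144 = 12
|SP| = √((-6)² + (8)²) = √100 = 10
Perimeter = 12 + 10 + 12 + 10 = 44.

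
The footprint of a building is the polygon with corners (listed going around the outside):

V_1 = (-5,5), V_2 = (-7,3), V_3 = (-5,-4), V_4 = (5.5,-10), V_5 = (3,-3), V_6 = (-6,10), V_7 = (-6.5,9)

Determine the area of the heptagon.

Apply Gauss's area formula: 2A = Σ (x_i·y_{i+1} − x_{i+1}·y_i), indices taken mod 7.
Σ = (20) + (43) + (72) + (13.5) + (12) + (11) + (12.5) = 184
Area = |Σ|/2 = 92.

92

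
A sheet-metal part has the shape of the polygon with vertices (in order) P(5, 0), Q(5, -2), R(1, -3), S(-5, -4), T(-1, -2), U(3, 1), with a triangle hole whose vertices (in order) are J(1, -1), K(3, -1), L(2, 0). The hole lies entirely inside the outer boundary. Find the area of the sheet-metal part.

17

Outer boundary:
Apply the shoelace formula: 2A = Σ (x_i·y_{i+1} − x_{i+1}·y_i), indices taken mod 6.
P→Q: (5)(-2) − (5)(0) = -10
Q→R: (5)(-3) − (1)(-2) = -13
R→S: (1)(-4) − (-5)(-3) = -19
S→T: (-5)(-2) − (-1)(-4) = 6
T→U: (-1)(1) − (3)(-2) = 5
U→P: (3)(0) − (5)(1) = -5
Σ = -36
Area = |Σ|/2 = 18.
Hole:
Apply the shoelace formula: 2A = Σ (x_i·y_{i+1} − x_{i+1}·y_i), indices taken mod 3.
Σ = (2) + (2) + (-2) = 2
Area = |Σ|/2 = 1.
Net area = 18 − 1 = 17.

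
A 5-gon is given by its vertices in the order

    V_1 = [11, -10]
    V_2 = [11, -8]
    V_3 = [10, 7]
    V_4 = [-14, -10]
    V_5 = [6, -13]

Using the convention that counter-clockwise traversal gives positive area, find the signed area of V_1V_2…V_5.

Σ = (22) + (157) + (-2) + (242) + (83) = 502
Signed area = Σ/2 = 251 (positive ⇒ counter-clockwise traversal).

251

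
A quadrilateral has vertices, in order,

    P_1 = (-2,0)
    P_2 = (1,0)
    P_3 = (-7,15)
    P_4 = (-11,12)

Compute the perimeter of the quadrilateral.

|P_1P_2| = √((3)² + (0)²) = √9 = 3
|P_2P_3| = √((-8)² + (15)²) = √289 = 17
|P_3P_4| = √((-4)² + (-3)²) = √25 = 5
|P_4P_1| = √((9)² + (-12)²) = √225 = 15
Perimeter = 3 + 17 + 5 + 15 = 40.

40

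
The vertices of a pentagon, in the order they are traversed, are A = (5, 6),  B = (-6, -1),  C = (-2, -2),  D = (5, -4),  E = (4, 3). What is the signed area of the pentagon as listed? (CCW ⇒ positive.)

49.5

Apply Gauss's area formula: 2A = Σ (x_i·y_{i+1} − x_{i+1}·y_i), indices taken mod 5.
Σ = (31) + (10) + (18) + (31) + (9) = 99
Signed area = Σ/2 = 49.5 (positive ⇒ counter-clockwise traversal).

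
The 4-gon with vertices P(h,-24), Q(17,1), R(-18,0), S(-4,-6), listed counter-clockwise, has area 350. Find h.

10

The doubled signed area Σ (x_i y_{i+1} − x_{i+1} y_i) is linear in h.
With h=0 it equals 630; the coefficient of h is 7 (from the two edges through P).
So 7·h + 630 = 2·350 = 700 ⇒ h = 10.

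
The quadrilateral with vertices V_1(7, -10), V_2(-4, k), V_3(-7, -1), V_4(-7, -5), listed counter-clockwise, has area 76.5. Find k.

4

Write out the shoelace sum; only the two edges meeting at V_2 involve k:
2·Area = [(7·k − (-4)·(-10)) + ((-4)·(-1) − (-7)·k)] + 133
       = 14·k + 97 = 153
⇒ k = 4.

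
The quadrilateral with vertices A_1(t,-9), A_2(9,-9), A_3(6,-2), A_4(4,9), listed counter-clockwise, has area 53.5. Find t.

Write out the shoelace sum; only the two edges meeting at A_1 involve t:
2·Area = [(4·(-9) − t·9) + (t·(-9) − 9·(-9))] + 98
       = -18·t + 143 = 107
⇒ t = 2.

2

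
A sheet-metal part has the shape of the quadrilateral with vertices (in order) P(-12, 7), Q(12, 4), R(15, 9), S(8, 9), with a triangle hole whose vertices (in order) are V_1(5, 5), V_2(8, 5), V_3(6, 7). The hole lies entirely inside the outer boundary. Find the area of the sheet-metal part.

Outer boundary:
Cross-terms: -132, 48, 63, 164  ⇒  Σ = 143
Area = |Σ|/2 = 71.5.
Hole:
Apply the shoelace (surveyor's) formula: 2A = Σ (x_i·y_{i+1} − x_{i+1}·y_i), indices taken mod 3.
Cross-terms: -15, 26, -5  ⇒  Σ = 6
Area = |Σ|/2 = 3.
Net area = 71.5 − 3 = 68.5.

68.5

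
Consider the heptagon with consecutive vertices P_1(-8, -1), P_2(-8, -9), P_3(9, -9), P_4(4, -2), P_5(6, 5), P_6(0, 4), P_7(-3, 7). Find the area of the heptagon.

181

Apply the shoelace formula: 2A = Σ (x_i·y_{i+1} − x_{i+1}·y_i), indices taken mod 7.
Σ = (64) + (153) + (18) + (32) + (24) + (12) + (59) = 362
Area = |Σ|/2 = 181.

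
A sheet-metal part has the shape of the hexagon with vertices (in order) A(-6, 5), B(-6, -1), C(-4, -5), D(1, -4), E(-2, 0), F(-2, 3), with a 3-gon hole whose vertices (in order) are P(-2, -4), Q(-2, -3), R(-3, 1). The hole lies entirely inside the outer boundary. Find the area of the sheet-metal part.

38

Outer boundary:
Apply Gauss's area formula: 2A = Σ (x_i·y_{i+1} − x_{i+1}·y_i), indices taken mod 6.
Σ = (36) + (26) + (21) + (-8) + (-6) + (8) = 77
Area = |Σ|/2 = 38.5.
Hole:
Apply the shoelace formula: 2A = Σ (x_i·y_{i+1} − x_{i+1}·y_i), indices taken mod 3.
Σ = (-2) + (-11) + (14) = 1
Area = |Σ|/2 = 0.5.
Net area = 38.5 − 0.5 = 38.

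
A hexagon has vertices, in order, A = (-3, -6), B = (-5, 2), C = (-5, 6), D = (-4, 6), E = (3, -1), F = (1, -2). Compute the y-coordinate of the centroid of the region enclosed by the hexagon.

Apply the shoelace formula. First the cross-terms c_i = x_i·y_{i+1} − x_{i+1}·y_i:
  -36, -20, -6, -14, -5, -12  ⇒  2A = -93, A = -46.5.
Then Σ (y_i + y_{i+1})·c_i = -47, so ȳ = -47 / (6·(-46.5)) = 47/279.

47/279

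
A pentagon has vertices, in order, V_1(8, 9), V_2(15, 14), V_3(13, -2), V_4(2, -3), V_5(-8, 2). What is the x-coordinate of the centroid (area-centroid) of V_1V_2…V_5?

1145/189

Apply Gauss's area formula. First the cross-terms c_i = x_i·y_{i+1} − x_{i+1}·y_i:
  -23, -212, -35, -20, -88  ⇒  2A = -378, A = -189.
Then Σ (x_i + x_{i+1})·c_i = -6870, so x̄ = -6870 / (6·(-189)) = 1145/189.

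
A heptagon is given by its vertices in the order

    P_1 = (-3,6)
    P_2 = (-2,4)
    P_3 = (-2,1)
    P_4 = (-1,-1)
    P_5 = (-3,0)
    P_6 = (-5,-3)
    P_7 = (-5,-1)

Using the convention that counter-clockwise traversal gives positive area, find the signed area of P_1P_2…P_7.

-14

Apply the surveyor's formula: 2A = Σ (x_i·y_{i+1} − x_{i+1}·y_i), indices taken mod 7.
Σ = (0) + (6) + (3) + (-3) + (9) + (-10) + (-33) = -28
Signed area = Σ/2 = -14 (negative ⇒ clockwise traversal).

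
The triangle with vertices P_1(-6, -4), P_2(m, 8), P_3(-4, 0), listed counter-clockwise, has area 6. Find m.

The doubled signed area Σ (x_i y_{i+1} − x_{i+1} y_i) is linear in m.
With m=0 it equals 0; the coefficient of m is 4 (from the two edges through P_2).
So 4·m + 0 = 2·6 = 12 ⇒ m = 3.

3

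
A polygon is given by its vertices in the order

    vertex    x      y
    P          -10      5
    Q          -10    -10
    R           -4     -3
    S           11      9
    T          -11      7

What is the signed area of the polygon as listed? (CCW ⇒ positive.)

164

Apply Gauss's area formula: 2A = Σ (x_i·y_{i+1} − x_{i+1}·y_i), indices taken mod 5.
Cross-terms: 150, -10, -3, 176, 15  ⇒  Σ = 328
Signed area = Σ/2 = 164 (positive ⇒ counter-clockwise traversal).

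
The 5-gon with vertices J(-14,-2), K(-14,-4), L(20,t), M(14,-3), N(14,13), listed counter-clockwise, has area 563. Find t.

-25

The doubled signed area Σ (x_i y_{i+1} − x_{i+1} y_i) is linear in t.
With t=0 it equals 426; the coefficient of t is -28 (from the two edges through L).
So -28·t + 426 = 2·563 = 1126 ⇒ t = -25.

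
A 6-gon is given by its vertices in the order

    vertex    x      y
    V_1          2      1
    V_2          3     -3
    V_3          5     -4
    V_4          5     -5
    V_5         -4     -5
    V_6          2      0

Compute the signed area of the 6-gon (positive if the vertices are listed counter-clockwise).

-22

Apply the shoelace (surveyor's) formula: 2A = Σ (x_i·y_{i+1} − x_{i+1}·y_i), indices taken mod 6.
Σ = (-9) + (3) + (-5) + (-45) + (10) + (2) = -44
Signed area = Σ/2 = -22 (negative ⇒ clockwise traversal).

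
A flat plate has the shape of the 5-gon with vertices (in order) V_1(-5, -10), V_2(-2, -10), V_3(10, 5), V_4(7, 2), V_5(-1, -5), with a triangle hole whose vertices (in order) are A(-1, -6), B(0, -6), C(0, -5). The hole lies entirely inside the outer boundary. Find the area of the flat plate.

Outer boundary:
Apply the surveyor's formula: 2A = Σ (x_i·y_{i+1} − x_{i+1}·y_i), indices taken mod 5.
Σ = (30) + (90) + (-15) + (-33) + (-15) = 57
Area = |Σ|/2 = 28.5.
Hole:
Apply the shoelace (surveyor's) formula: 2A = Σ (x_i·y_{i+1} − x_{i+1}·y_i), indices taken mod 3.
A→B: (-1)(-6) − (0)(-6) = 6
B→C: (0)(-5) − (0)(-6) = 0
C→A: (0)(-6) − (-1)(-5) = -5
Σ = 1
Area = |Σ|/2 = 0.5.
Net area = 28.5 − 0.5 = 28.

28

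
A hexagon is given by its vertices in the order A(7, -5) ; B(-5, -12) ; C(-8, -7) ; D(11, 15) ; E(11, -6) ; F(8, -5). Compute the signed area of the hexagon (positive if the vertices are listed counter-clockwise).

Σ = (-109) + (-61) + (-43) + (-231) + (-7) + (-5) = -456
Signed area = Σ/2 = -228 (negative ⇒ clockwise traversal).

-228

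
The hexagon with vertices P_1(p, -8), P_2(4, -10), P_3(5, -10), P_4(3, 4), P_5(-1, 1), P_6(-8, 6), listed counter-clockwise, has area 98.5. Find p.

-2

Write out the shoelace sum; only the two edges meeting at P_1 involve p:
2·Area = [((-8)·(-8) − p·6) + (p·(-10) − 4·(-8))] + 69
       = -16·p + 165 = 197
⇒ p = -2.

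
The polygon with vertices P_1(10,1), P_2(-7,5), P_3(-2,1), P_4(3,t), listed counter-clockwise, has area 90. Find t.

-10

Write out the shoelace sum; only the two edges meeting at P_4 involve t:
2·Area = [((-2)·t − 3·1) + (3·1 − 10·t)] + 60
       = -12·t + 60 = 180
⇒ t = -10.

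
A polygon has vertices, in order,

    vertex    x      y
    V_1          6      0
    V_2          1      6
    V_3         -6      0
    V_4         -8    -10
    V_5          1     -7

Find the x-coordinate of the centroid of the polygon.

-1.3

Apply the surveyor's formula. First the cross-terms c_i = x_i·y_{i+1} − x_{i+1}·y_i:
  36, 36, 60, 66, 42  ⇒  2A = 240, A = 120.
Then Σ (x_i + x_{i+1})·c_i = -936, so x̄ = -936 / (6·120) = -1.3.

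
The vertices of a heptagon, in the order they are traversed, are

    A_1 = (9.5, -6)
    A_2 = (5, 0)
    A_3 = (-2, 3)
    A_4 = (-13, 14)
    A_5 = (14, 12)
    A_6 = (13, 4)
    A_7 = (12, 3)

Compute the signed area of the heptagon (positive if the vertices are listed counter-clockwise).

Σ = (30) + (15) + (11) + (-352) + (-100) + (-9) + (-100.5) = -505.5
Signed area = Σ/2 = -252.75 (negative ⇒ clockwise traversal).

-252.75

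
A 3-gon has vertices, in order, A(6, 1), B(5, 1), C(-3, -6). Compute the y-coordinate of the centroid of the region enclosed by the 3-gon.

-4/3

Apply Gauss's area formula. First the cross-terms c_i = x_i·y_{i+1} − x_{i+1}·y_i:
  1, -27, 33  ⇒  2A = 7, A = 3.5.
Then Σ (y_i + y_{i+1})·c_i = -28, so ȳ = -28 / (6·3.5) = -4/3.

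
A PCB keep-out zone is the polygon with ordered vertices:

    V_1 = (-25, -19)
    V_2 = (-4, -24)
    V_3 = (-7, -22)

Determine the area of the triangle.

Σ = (524) + (-80) + (-417) = 27
Area = |Σ|/2 = 13.5.

13.5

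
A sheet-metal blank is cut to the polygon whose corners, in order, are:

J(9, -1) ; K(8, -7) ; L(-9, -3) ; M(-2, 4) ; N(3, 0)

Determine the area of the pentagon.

99.5

Cross-terms: -55, -87, -42, -12, -3  ⇒  Σ = -199
Area = |Σ|/2 = 99.5.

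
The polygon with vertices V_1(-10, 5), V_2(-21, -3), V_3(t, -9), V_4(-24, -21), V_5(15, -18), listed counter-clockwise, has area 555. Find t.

-20

The doubled signed area Σ (x_i y_{i+1} − x_{i+1} y_i) is linear in t.
With t=0 it equals 750; the coefficient of t is -18 (from the two edges through V_3).
So -18·t + 750 = 2·555 = 1110 ⇒ t = -20.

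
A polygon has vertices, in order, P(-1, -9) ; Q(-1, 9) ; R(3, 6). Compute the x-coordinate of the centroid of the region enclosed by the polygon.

Apply the shoelace (surveyor's) formula. First the cross-terms c_i = x_i·y_{i+1} − x_{i+1}·y_i:
  -18, -33, -21  ⇒  2A = -72, A = -36.
Then Σ (x_i + x_{i+1})·c_i = -72, so x̄ = -72 / (6·(-36)) = 1/3.

1/3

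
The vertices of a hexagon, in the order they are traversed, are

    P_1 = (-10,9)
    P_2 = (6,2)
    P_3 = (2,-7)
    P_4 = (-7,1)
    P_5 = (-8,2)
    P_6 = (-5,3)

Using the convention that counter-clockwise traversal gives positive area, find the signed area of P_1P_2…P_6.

Apply the shoelace (surveyor's) formula: 2A = Σ (x_i·y_{i+1} − x_{i+1}·y_i), indices taken mod 6.
Σ = (-74) + (-46) + (-47) + (-6) + (-14) + (-15) = -202
Signed area = Σ/2 = -101 (negative ⇒ clockwise traversal).

-101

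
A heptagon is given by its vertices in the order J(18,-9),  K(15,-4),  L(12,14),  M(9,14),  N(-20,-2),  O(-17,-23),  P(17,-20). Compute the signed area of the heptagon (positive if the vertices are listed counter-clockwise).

994.5

J→K: (18)(-4) − (15)(-9) = 63
K→L: (15)(14) − (12)(-4) = 258
L→M: (12)(14) − (9)(14) = 42
M→N: (9)(-2) − (-20)(14) = 262
N→O: (-20)(-23) − (-17)(-2) = 426
O→P: (-17)(-20) − (17)(-23) = 731
P→J: (17)(-9) − (18)(-20) = 207
Σ = 1989
Signed area = Σ/2 = 994.5 (positive ⇒ counter-clockwise traversal).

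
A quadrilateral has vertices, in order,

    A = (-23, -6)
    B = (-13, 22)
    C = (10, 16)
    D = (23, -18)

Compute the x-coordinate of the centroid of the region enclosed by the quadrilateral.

-2/3

Apply Gauss's area formula. First the cross-terms c_i = x_i·y_{i+1} − x_{i+1}·y_i:
  -584, -428, -548, -552  ⇒  2A = -2112, A = -1056.
Then Σ (x_i + x_{i+1})·c_i = 4224, so x̄ = 4224 / (6·(-1056)) = -2/3.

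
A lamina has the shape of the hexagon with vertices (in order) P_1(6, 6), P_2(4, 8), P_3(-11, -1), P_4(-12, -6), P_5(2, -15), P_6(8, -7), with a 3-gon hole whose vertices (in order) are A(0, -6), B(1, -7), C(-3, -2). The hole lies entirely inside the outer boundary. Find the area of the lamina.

274.5

Outer boundary:
Apply the shoelace (surveyor's) formula: 2A = Σ (x_i·y_{i+1} − x_{i+1}·y_i), indices taken mod 6.
Cross-terms: 24, 84, 54, 192, 106, 90  ⇒  Σ = 550
Area = |Σ|/2 = 275.
Hole:
Apply Gauss's area formula: 2A = Σ (x_i·y_{i+1} − x_{i+1}·y_i), indices taken mod 3.
Σ = (6) + (-23) + (18) = 1
Area = |Σ|/2 = 0.5.
Net area = 275 − 0.5 = 274.5.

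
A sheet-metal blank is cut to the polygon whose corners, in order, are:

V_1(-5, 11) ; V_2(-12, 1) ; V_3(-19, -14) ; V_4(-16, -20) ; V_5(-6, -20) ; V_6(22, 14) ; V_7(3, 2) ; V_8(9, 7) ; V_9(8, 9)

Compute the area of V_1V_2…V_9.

Apply the shoelace formula: 2A = Σ (x_i·y_{i+1} − x_{i+1}·y_i), indices taken mod 9.
V_1→V_2: (-5)(1) − (-12)(11) = 127
V_2→V_3: (-12)(-14) − (-19)(1) = 187
V_3→V_4: (-19)(-20) − (-16)(-14) = 156
V_4→V_5: (-16)(-20) − (-6)(-20) = 200
V_5→V_6: (-6)(14) − (22)(-20) = 356
V_6→V_7: (22)(2) − (3)(14) = 2
V_7→V_8: (3)(7) − (9)(2) = 3
V_8→V_9: (9)(9) − (8)(7) = 25
V_9→V_1: (8)(11) − (-5)(9) = 133
Σ = 1189
Area = |Σ|/2 = 594.5.

594.5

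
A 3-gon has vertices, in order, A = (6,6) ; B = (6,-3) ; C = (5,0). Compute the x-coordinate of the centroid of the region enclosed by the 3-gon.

17/3

Apply the shoelace (surveyor's) formula. First the cross-terms c_i = x_i·y_{i+1} − x_{i+1}·y_i:
  -54, 15, 30  ⇒  2A = -9, A = -4.5.
Then Σ (x_i + x_{i+1})·c_i = -153, so x̄ = -153 / (6·(-4.5)) = 17/3.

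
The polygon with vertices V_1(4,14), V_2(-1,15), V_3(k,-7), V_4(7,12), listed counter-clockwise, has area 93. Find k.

Write out the shoelace sum; only the two edges meeting at V_3 involve k:
2·Area = [((-1)·(-7) − k·15) + (k·12 − 7·(-7))] + 124
       = -3·k + 180 = 186
⇒ k = -2.

-2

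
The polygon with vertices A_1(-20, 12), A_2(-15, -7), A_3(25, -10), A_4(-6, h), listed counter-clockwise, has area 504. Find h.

Write out the shoelace sum; only the two edges meeting at A_4 involve h:
2·Area = [(25·h − (-6)·(-10)) + ((-6)·12 − (-20)·h)] + 645
       = 45·h + 513 = 1008
⇒ h = 11.

11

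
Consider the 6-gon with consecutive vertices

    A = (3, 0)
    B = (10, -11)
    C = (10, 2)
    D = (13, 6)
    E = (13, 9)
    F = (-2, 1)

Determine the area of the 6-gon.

Σ = (-33) + (130) + (34) + (39) + (31) + (-3) = 198
Area = |Σ|/2 = 99.

99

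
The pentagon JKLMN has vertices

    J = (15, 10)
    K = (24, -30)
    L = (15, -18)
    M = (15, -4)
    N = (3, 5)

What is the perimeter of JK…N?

98

|JK| = √((9)² + (-40)²) = √1681 = 41
|KL| = √((-9)² + (12)²) = √225 = 15
|LM| = √((0)² + (14)²) = √196 = 14
|MN| = √((-12)² + (9)²) = √225 = 15
|NJ| = √((12)² + (5)²) = √169 = 13
Perimeter = 41 + 15 + 14 + 15 + 13 = 98.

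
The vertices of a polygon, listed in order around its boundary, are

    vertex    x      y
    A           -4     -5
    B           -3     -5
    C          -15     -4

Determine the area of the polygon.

Apply the shoelace formula: 2A = Σ (x_i·y_{i+1} − x_{i+1}·y_i), indices taken mod 3.
Cross-terms: 5, -63, 59  ⇒  Σ = 1
Area = |Σ|/2 = 0.5.

0.5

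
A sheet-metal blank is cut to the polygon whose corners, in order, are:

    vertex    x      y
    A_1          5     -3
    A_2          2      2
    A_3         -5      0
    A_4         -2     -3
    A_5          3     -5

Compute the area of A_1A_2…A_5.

38

Cross-terms: 16, 10, 15, 19, 16  ⇒  Σ = 76
Area = |Σ|/2 = 38.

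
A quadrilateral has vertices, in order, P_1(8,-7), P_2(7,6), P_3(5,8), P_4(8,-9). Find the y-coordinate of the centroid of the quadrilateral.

Apply the shoelace formula. First the cross-terms c_i = x_i·y_{i+1} − x_{i+1}·y_i:
  97, 26, -109, 16  ⇒  2A = 30, A = 15.
Then Σ (y_i + y_{i+1})·c_i = 120, so ȳ = 120 / (6·15) = 4/3.

4/3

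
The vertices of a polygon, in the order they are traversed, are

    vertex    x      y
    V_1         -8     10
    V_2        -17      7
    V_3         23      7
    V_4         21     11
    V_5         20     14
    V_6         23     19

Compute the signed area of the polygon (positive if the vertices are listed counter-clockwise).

Σ = (114) + (-280) + (106) + (74) + (58) + (382) = 454
Signed area = Σ/2 = 227 (positive ⇒ counter-clockwise traversal).

227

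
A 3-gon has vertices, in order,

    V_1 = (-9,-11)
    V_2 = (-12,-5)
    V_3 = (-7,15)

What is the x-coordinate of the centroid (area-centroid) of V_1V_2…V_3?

-28/3

Apply the shoelace (surveyor's) formula. First the cross-terms c_i = x_i·y_{i+1} − x_{i+1}·y_i:
  -87, -215, 212  ⇒  2A = -90, A = -45.
Then Σ (x_i + x_{i+1})·c_i = 2520, so x̄ = 2520 / (6·(-45)) = -28/3.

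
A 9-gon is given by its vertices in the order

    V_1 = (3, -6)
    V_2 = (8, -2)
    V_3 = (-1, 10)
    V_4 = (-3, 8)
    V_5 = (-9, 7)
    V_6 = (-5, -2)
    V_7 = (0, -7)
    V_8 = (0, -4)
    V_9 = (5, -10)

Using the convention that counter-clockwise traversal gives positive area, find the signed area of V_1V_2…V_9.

Apply the shoelace (surveyor's) formula: 2A = Σ (x_i·y_{i+1} − x_{i+1}·y_i), indices taken mod 9.
Cross-terms: 42, 78, 22, 51, 53, 35, 0, 20, 0  ⇒  Σ = 301
Signed area = Σ/2 = 150.5 (positive ⇒ counter-clockwise traversal).

150.5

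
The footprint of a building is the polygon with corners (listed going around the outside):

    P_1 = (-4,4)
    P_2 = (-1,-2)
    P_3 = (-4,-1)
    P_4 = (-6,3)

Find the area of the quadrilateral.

Σ = (12) + (-7) + (-18) + (-12) = -25
Area = |Σ|/2 = 12.5.

12.5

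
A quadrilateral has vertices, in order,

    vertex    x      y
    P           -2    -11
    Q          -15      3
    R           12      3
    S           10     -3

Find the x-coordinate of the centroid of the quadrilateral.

Apply the shoelace formula. First the cross-terms c_i = x_i·y_{i+1} − x_{i+1}·y_i:
  -171, -81, -66, -116  ⇒  2A = -434, A = -217.
Then Σ (x_i + x_{i+1})·c_i = 770, so x̄ = 770 / (6·(-217)) = -55/93.

-55/93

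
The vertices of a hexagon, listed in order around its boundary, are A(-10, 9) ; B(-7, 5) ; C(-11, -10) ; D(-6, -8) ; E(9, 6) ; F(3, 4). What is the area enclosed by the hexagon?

Σ = (13) + (125) + (28) + (36) + (18) + (67) = 287
Area = |Σ|/2 = 143.5.

143.5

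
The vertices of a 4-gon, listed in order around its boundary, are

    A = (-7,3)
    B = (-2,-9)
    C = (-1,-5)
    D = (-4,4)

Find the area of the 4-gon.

31

Cross-terms: 69, 1, -24, 16  ⇒  Σ = 62
Area = |Σ|/2 = 31.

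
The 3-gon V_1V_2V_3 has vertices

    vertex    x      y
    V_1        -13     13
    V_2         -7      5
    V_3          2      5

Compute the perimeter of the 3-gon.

|V_1V_2| = √((6)² + (-8)²) = √100 = 10
|V_2V_3| = √((9)² + (0)²) = √81 = 9
|V_3V_1| = √((-15)² + (8)²) = √289 = 17
Perimeter = 10 + 9 + 17 = 36.

36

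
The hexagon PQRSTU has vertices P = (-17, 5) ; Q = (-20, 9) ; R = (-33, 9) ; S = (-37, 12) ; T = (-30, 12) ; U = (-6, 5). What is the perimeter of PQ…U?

66

|PQ| = √((-3)² + (4)²) = √25 = 5
|QR| = √((-13)² + (0)²) = √169 = 13
|RS| = √((-4)² + (3)²) = √25 = 5
|ST| = √((7)² + (0)²) = √49 = 7
|TU| = √((24)² + (-7)²) = √625 = 25
|UP| = √((-11)² + (0)²) = √121 = 11
Perimeter = 5 + 13 + 5 + 7 + 25 + 11 = 66.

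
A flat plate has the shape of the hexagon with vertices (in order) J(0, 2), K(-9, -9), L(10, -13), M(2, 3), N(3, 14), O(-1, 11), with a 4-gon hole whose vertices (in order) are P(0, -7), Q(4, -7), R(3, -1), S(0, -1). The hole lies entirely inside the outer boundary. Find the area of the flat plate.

151.5

Outer boundary:
Apply the surveyor's formula: 2A = Σ (x_i·y_{i+1} − x_{i+1}·y_i), indices taken mod 6.
Σ = (18) + (207) + (56) + (19) + (47) + (-2) = 345
Area = |Σ|/2 = 172.5.
Hole:
Σ = (28) + (17) + (-3) + (0) = 42
Area = |Σ|/2 = 21.
Net area = 172.5 − 21 = 151.5.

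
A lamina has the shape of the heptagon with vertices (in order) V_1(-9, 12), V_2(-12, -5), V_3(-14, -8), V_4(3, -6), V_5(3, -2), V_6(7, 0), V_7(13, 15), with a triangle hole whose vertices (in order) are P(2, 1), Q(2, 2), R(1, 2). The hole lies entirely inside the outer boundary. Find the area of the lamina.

Outer boundary:
Σ = (189) + (26) + (108) + (12) + (14) + (105) + (291) = 745
Area = |Σ|/2 = 372.5.
Hole:
Apply the surveyor's formula: 2A = Σ (x_i·y_{i+1} − x_{i+1}·y_i), indices taken mod 3.
P→Q: (2)(2) − (2)(1) = 2
Q→R: (2)(2) − (1)(2) = 2
R→P: (1)(1) − (2)(2) = -3
Σ = 1
Area = |Σ|/2 = 0.5.
Net area = 372.5 − 0.5 = 372.

372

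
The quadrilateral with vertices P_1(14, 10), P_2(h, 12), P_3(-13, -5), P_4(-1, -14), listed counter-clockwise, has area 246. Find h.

The doubled signed area Σ (x_i y_{i+1} − x_{i+1} y_i) is linear in h.
With h=0 it equals 687; the coefficient of h is -15 (from the two edges through P_2).
So -15·h + 687 = 2·246 = 492 ⇒ h = 13.

13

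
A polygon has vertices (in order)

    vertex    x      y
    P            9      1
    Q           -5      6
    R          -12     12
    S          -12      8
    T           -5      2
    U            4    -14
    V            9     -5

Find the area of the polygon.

Cross-terms: 59, 12, 48, 16, 62, 106, 54  ⇒  Σ = 357
Area = |Σ|/2 = 178.5.

178.5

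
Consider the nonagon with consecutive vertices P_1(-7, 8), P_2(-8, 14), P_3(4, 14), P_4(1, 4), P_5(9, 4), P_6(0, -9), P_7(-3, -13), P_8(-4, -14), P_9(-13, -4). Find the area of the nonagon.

Apply Gauss's area formula: 2A = Σ (x_i·y_{i+1} − x_{i+1}·y_i), indices taken mod 9.
Σ = (-34) + (-168) + (2) + (-32) + (-81) + (-27) + (-10) + (-166) + (-132) = -648
Area = |Σ|/2 = 324.

324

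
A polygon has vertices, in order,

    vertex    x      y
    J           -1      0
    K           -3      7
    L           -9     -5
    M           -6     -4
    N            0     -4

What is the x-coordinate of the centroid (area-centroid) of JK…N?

-1138/291

Apply the surveyor's formula. First the cross-terms c_i = x_i·y_{i+1} − x_{i+1}·y_i:
  -7, 78, 6, 24, -4  ⇒  2A = 97, A = 48.5.
Then Σ (x_i + x_{i+1})·c_i = -1138, so x̄ = -1138 / (6·48.5) = -1138/291.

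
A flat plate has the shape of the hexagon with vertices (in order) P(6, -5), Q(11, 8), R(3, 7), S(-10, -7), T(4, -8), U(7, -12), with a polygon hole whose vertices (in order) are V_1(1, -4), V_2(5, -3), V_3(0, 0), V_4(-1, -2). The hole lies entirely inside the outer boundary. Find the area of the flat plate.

167.5

Outer boundary:
P→Q: (6)(8) − (11)(-5) = 103
Q→R: (11)(7) − (3)(8) = 53
R→S: (3)(-7) − (-10)(7) = 49
S→T: (-10)(-8) − (4)(-7) = 108
T→U: (4)(-12) − (7)(-8) = 8
U→P: (7)(-5) − (6)(-12) = 37
Σ = 358
Area = |Σ|/2 = 179.
Hole:
Apply the shoelace formula: 2A = Σ (x_i·y_{i+1} − x_{i+1}·y_i), indices taken mod 4.
Σ = (17) + (0) + (0) + (6) = 23
Area = |Σ|/2 = 11.5.
Net area = 179 − 11.5 = 167.5.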